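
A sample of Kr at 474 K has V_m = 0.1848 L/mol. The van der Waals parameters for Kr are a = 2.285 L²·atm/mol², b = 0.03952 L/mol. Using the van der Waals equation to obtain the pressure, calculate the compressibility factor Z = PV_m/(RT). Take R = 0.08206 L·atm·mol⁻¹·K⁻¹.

P = RT/(V_m − b) − a/V_m² = (0.08206)(474)/(0.1848 − 0.03952) − 2.285/(0.1848)²
  = 38.896/0.14528 − 66.909 = 267.73 − 66.909 = 200.82 atm
Z = PV_m/(RT) = (200.82)(0.1848)/((0.08206)(474)) = 37.112/38.896 = 0.9541

Z ≈ 0.9541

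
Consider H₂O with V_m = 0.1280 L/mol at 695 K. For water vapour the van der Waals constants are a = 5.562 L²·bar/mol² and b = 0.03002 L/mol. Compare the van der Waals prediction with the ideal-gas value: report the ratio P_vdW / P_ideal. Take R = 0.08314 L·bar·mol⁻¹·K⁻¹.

P_vdW / P_ideal ≈ 0.5544

Ideal: P_ideal = RT/V_m = (0.08314)(695)/0.1280 = 451.424 bar
vdW: P = RT/(V_m − b) − a/V_m² = 57.7823/0.0979800 − 5.562/0.0163840 = 589.736 − 339.478 = 250.258 bar
Ratio = 250.258/451.424 = 0.5544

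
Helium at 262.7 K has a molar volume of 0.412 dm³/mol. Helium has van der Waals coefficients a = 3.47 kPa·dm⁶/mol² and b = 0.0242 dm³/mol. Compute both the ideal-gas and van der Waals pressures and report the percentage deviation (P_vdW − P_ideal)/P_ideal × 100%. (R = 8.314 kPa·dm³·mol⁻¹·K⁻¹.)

Ideal: P_ideal = RT/V_m = (8.314)(262.7)/0.412 = 5301.18 kPa
vdW: P = RT/(V_m − b) − a/V_m² = 2184.09/0.387800 − 3.47/0.169744 = 5632.00 − 20.4425 = 5611.56 kPa
% deviation = (5611.56 − 5301.18)/5301.18 × 100% = 5.85%

5.85 %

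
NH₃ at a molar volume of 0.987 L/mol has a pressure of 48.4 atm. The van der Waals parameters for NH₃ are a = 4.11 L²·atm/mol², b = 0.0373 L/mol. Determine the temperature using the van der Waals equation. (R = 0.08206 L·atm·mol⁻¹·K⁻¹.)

T ≈ 609.0 K

T = (P + a/V_m²)(V_m − b)/R
P + a/V_m² = 48.4 + 4.11/(0.987)² = 52.619 atm
V_m − b = 0.987 − 0.0373 = 0.94970 L/mol
T = (52.619)(0.94970)/0.08206 = 609.0 K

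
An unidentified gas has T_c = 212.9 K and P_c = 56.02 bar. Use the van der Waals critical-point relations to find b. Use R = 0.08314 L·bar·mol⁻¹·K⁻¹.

b ≈ 0.03950 L/mol

From T_c = 8a/(27Rb) and P_c = a/(27b²): b = R T_c/(8 P_c).
b = (0.08314)(212.9)/(8×56.02) = 17.701/448.16 = 0.03950 L/mol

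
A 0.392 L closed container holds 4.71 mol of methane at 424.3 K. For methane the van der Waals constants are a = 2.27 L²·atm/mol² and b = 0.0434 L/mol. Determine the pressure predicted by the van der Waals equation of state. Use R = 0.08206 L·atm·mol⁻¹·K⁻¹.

P = nRT/(V − nb) − a n²/V²
nRT/(V − nb) = (4.71)(0.08206)(424.3)/(0.392 − 4.71×0.0434) = 163.99/0.18759 = 874.19 atm
a n²/V² = (2.27)(4.71)²/(0.392)² = 327.71 atm
P = 874.19 − 327.71 = 546.5 atm

P ≈ 546.5 atm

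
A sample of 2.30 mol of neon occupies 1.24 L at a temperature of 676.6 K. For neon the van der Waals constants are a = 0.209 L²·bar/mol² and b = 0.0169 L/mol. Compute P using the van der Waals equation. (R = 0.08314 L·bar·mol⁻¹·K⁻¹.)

P = nRT/(V − nb) − a n²/V²
nRT/(V − nb) = (2.30)(0.08314)(676.6)/(1.24 − 2.30×0.0169) = 129.38/1.2011 = 107.72 bar
a n²/V² = (0.209)(2.30)²/(1.24)² = 0.71905 bar
P = 107.72 − 0.71905 = 107.0 bar

P ≈ 107.0 bar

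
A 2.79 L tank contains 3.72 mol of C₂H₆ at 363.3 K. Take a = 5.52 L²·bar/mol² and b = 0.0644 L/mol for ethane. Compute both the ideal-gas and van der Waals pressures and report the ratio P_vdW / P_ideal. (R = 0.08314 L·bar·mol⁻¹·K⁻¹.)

P_vdW / P_ideal ≈ 0.8503

Ideal: P_ideal = nRT/V = (3.72)(0.08314)(363.3)/2.79 = 40.2730 bar
vdW: P = nRT/(V − nb) − a n²/V² = 112.362/2.55043 − 76.3880/7.78410 = 44.0561 − 9.81334 = 34.2428 bar
Ratio = 34.2428/40.2730 = 0.8503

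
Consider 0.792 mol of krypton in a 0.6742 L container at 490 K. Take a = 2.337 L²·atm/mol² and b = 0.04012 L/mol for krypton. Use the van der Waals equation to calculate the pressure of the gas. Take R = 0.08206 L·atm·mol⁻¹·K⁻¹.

P ≈ 46.35 atm

P = nRT/(V − nb) − a n²/V²
nRT/(V − nb) = (0.792)(0.08206)(490)/(0.6742 − 0.792×0.04012) = 31.846/0.64242 = 49.572 atm
a n²/V² = (2.337)(0.792)²/(0.6742)² = 3.2250 atm
P = 49.572 − 3.2250 = 46.35 atm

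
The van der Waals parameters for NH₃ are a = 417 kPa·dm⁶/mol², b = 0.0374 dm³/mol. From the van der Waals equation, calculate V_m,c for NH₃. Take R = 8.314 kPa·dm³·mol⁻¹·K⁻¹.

For a van der Waals gas, V_m,c = 3b.
V_m,c = 3×0.0374 = 0.1122 dm³/mol

V_m,c ≈ 0.1122 dm³/mol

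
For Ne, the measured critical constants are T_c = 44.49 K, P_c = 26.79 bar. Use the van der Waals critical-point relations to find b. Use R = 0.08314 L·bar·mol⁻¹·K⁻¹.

b ≈ 0.01726 L/mol

From T_c = 8a/(27Rb) and P_c = a/(27b²): b = R T_c/(8 P_c).
b = (0.08314)(44.49)/(8×26.79) = 3.6989/214.32 = 0.01726 L/mol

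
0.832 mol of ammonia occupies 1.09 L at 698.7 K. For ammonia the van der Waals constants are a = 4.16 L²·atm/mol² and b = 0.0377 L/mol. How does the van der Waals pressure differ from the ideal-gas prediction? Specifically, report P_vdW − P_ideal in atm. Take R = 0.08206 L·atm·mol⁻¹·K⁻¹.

Ideal: P_ideal = nRT/V = (0.832)(0.08206)(698.7)/1.09 = 43.7642 atm
vdW: P = nRT/(V − nb) − a n²/V² = 47.7030/1.05863 − 2.87965/1.18810 = 45.0611 − 2.42374 = 42.6374 atm
ΔP = 42.6374 − 43.7642 = -1.127 atm

ΔP ≈ -1.127 atm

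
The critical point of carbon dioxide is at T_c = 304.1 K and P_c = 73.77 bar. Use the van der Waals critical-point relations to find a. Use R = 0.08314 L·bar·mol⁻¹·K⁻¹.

From T_c = 8a/(27Rb) and P_c = a/(27b²): a = 27 R² T_c²/(64 P_c).
a = 27×(0.08314)²×(304.1)²/(64×73.77) = 17259/4721.3 = 3.656 L²·bar/mol²

a ≈ 3.656 L²·bar/mol²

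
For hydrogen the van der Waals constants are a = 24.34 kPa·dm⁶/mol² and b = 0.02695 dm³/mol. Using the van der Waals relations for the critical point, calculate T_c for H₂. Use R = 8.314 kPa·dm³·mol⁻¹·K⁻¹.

For a van der Waals gas, T_c = 8a/(27Rb).
T_c = 8×24.34/(27×8.314×0.02695) = 194.72/6.0497 = 32.19 K

T_c ≈ 32.19 K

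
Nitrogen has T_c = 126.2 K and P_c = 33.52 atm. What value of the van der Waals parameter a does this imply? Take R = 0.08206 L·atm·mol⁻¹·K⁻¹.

From T_c = 8a/(27Rb) and P_c = a/(27b²): a = 27 R² T_c²/(64 P_c).
a = 27×(0.08206)²×(126.2)²/(64×33.52) = 2895.6/2145.3 = 1.350 L²·atm/mol²

a ≈ 1.350 L²·atm/mol²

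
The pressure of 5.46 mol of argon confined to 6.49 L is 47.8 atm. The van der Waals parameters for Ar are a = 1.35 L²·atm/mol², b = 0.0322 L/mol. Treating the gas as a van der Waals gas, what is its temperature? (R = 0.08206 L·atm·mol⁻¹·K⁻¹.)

T ≈ 687.1 K

T = (P + a n²/V²)(V − nb)/(nR)
P + a n²/V² = 47.8 + (1.35)(5.46)²/(6.49)² = 48.755 atm
V − nb = 6.49 − (5.46)(0.0322) = 6.3142 L
T = (48.755)(6.3142)/((5.46)(0.08206)) = 687.1 K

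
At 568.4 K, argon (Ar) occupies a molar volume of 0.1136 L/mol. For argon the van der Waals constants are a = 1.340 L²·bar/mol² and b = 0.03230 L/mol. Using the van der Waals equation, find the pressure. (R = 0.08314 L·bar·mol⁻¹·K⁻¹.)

P ≈ 477.4 bar

P = RT/(V_m − b) − a/V_m²
RT/(V_m − b) = (0.08314)(568.4)/(0.1136 − 0.03230) = 47.257/0.081300 = 581.27 bar
a/V_m² = 1.340/(0.1136)² = 103.84 bar
P = 581.27 − 103.84 = 477.4 bar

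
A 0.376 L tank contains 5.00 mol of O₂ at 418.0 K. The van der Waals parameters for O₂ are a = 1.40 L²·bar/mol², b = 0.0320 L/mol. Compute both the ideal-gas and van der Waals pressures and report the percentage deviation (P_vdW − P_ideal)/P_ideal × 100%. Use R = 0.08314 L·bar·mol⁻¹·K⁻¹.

20.50 %

Ideal: P_ideal = nRT/V = (5.00)(0.08314)(418.0)/0.376 = 462.135 bar
vdW: P = nRT/(V − nb) − a n²/V² = 173.763/0.216000 − 35.0000/0.141376 = 804.458 − 247.567 = 556.891 bar
% deviation = (556.891 − 462.135)/462.135 × 100% = 20.50%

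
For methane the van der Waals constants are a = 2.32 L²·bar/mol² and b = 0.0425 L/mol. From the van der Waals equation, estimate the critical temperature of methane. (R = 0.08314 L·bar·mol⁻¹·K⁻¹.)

For a van der Waals gas, T_c = 8a/(27Rb).
T_c = 8×2.32/(27×0.08314×0.0425) = 18.560/0.095403 = 194.5 K

T_c ≈ 194.5 K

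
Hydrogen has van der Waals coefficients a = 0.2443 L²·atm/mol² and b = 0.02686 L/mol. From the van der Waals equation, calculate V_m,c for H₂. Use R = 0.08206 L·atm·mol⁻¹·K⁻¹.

For a van der Waals gas, V_m,c = 3b.
V_m,c = 3×0.02686 = 0.08058 L/mol

V_m,c ≈ 0.08058 L/mol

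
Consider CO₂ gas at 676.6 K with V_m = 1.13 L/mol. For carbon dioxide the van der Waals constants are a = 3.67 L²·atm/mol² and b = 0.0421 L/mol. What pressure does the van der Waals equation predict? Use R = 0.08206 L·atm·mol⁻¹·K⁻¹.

P = RT/(V_m − b) − a/V_m²
RT/(V_m − b) = (0.08206)(676.6)/(1.13 − 0.0421) = 55.522/1.0879 = 51.036 atm
a/V_m² = 3.67/(1.13)² = 2.8741 atm
P = 51.036 − 2.8741 = 48.16 atm

P ≈ 48.16 atm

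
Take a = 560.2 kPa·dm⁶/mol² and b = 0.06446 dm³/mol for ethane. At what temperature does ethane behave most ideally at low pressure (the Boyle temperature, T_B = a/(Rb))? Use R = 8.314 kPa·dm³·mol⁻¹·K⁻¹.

T_B ≈ 1045 K

For a van der Waals gas the second virial coefficient B₂ = b − a/(RT) vanishes at T_B = a/(Rb).
T_B = 560.2/(8.314×0.06446) = 560.2/0.53592 = 1045 K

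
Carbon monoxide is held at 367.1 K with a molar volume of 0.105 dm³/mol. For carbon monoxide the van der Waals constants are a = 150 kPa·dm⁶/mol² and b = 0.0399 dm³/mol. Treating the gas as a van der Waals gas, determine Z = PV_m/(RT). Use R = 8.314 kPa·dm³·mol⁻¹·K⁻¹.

P = RT/(V_m − b) − a/V_m² = (8.314)(367.1)/(0.105 − 0.0399) − 150/(0.105)²
  = 3052.1/0.065100 − 13605 = 46883 − 13605 = 33278 kPa
Z = PV_m/(RT) = (33278)(0.105)/((8.314)(367.1)) = 3494.2/3052.1 = 1.145

Z ≈ 1.145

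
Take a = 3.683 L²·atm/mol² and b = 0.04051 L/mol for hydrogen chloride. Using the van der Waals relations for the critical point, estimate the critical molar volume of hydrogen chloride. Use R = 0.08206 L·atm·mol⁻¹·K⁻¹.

For a van der Waals gas, V_m,c = 3b.
V_m,c = 3×0.04051 = 0.1215 L/mol

V_m,c ≈ 0.1215 L/mol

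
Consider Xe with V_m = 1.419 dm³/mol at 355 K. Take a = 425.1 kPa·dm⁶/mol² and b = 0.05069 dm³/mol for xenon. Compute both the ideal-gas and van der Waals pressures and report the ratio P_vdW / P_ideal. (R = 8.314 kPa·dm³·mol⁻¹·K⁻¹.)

P_vdW / P_ideal ≈ 0.9355

Ideal: P_ideal = RT/V_m = (8.314)(355)/1.419 = 2079.96 kPa
vdW: P = RT/(V_m − b) − a/V_m² = 2951.47/1.36831 − 425.1/2.01356 = 2157.02 − 211.119 = 1945.90 kPa
Ratio = 1945.90/2079.96 = 0.9355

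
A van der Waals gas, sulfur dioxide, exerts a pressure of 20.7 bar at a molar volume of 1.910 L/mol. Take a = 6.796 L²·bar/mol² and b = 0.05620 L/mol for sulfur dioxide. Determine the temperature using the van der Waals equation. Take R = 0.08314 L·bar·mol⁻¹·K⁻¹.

T ≈ 503.1 K

T = (P + a/V_m²)(V_m − b)/R
P + a/V_m² = 20.7 + 6.796/(1.910)² = 22.563 bar
V_m − b = 1.910 − 0.05620 = 1.8538 L/mol
T = (22.563)(1.8538)/0.08314 = 503.1 K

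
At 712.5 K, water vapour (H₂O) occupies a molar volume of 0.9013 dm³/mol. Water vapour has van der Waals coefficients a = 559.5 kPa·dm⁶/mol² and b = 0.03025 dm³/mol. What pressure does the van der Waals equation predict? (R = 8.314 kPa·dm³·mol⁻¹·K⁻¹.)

P ≈ 6112 kPa

P = RT/(V_m − b) − a/V_m²
RT/(V_m − b) = (8.314)(712.5)/(0.9013 − 0.03025) = 5923.7/0.87105 = 6800.6 kPa
a/V_m² = 559.5/(0.9013)² = 688.75 kPa
P = 6800.6 − 688.75 = 6112 kPa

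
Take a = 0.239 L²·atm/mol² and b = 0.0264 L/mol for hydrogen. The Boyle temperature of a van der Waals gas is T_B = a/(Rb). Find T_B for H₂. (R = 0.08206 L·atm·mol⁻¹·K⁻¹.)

For a van der Waals gas the second virial coefficient B₂ = b − a/(RT) vanishes at T_B = a/(Rb).
T_B = 0.239/(0.08206×0.0264) = 0.239/0.0021664 = 110.3 K

T_B ≈ 110.3 K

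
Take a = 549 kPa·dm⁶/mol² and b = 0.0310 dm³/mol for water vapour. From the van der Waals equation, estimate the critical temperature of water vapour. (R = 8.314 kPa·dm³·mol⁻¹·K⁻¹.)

T_c ≈ 631.1 K

For a van der Waals gas, T_c = 8a/(27Rb).
T_c = 8×549/(27×8.314×0.0310) = 4392.0/6.9588 = 631.1 K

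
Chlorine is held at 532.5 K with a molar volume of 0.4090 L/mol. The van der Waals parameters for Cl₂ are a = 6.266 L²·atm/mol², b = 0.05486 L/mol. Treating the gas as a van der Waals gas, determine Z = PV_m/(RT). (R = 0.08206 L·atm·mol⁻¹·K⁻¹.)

Z ≈ 0.8043

P = RT/(V_m − b) − a/V_m² = (0.08206)(532.5)/(0.4090 − 0.05486) − 6.266/(0.4090)²
  = 43.697/0.35414 − 37.458 = 123.39 − 37.458 = 85.93 atm
Z = PV_m/(RT) = (85.93)(0.4090)/((0.08206)(532.5)) = 35.145/43.697 = 0.8043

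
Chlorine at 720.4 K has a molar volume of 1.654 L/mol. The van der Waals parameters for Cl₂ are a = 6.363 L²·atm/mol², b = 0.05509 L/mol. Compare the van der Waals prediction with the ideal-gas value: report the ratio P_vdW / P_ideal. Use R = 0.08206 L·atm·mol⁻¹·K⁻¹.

P_vdW / P_ideal ≈ 0.9694

Ideal: P_ideal = RT/V_m = (0.08206)(720.4)/1.654 = 35.7412 atm
vdW: P = RT/(V_m − b) − a/V_m² = 59.1160/1.59891 − 6.363/2.73572 = 36.9727 − 2.32590 = 34.6468 atm
Ratio = 34.6468/35.7412 = 0.9694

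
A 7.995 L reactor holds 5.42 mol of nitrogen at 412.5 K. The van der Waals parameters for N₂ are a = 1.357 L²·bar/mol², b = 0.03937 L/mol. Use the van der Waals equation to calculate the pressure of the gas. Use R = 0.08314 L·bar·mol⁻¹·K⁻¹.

P ≈ 23.26 bar

P = nRT/(V − nb) − a n²/V²
nRT/(V − nb) = (5.42)(0.08314)(412.5)/(7.995 − 5.42×0.03937) = 185.88/7.7816 = 23.887 bar
a n²/V² = (1.357)(5.42)²/(7.995)² = 0.62365 bar
P = 23.887 − 0.62365 = 23.26 bar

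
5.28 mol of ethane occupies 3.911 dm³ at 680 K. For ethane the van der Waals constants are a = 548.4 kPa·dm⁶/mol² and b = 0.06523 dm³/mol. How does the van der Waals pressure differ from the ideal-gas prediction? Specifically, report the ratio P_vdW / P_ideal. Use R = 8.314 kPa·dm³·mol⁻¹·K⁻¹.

P_vdW / P_ideal ≈ 0.9656

Ideal: P_ideal = nRT/V = (5.28)(8.314)(680)/3.911 = 7632.47 kPa
vdW: P = nRT/(V − nb) − a n²/V² = 29850.6/3.56659 − 15288.5/15.2959 = 8369.51 − 999.516 = 7369.99 kPa
Ratio = 7369.99/7632.47 = 0.9656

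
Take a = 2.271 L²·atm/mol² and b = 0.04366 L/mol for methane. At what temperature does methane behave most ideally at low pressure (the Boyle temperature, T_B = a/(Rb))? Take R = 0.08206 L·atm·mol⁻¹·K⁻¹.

For a van der Waals gas the second virial coefficient B₂ = b − a/(RT) vanishes at T_B = a/(Rb).
T_B = 2.271/(0.08206×0.04366) = 2.271/0.0035827 = 633.9 K

T_B ≈ 633.9 K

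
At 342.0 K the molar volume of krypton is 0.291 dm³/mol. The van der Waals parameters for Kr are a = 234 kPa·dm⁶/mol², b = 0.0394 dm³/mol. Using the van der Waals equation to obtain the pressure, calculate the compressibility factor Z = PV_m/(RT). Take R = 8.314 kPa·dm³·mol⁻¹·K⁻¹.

Z ≈ 0.8738

P = RT/(V_m − b) − a/V_m² = (8.314)(342.0)/(0.291 − 0.0394) − 234/(0.291)²
  = 2843.4/0.25160 − 2763.3 = 11301 − 2763.3 = 8538 kPa
Z = PV_m/(RT) = (8538)(0.291)/((8.314)(342.0)) = 2484.6/2843.4 = 0.8738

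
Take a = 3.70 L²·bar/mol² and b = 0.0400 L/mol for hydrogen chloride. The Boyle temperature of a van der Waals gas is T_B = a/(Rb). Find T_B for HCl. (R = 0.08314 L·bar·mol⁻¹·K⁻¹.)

T_B ≈ 1113 K

For a van der Waals gas the second virial coefficient B₂ = b − a/(RT) vanishes at T_B = a/(Rb).
T_B = 3.70/(0.08314×0.0400) = 3.70/0.0033256 = 1113 K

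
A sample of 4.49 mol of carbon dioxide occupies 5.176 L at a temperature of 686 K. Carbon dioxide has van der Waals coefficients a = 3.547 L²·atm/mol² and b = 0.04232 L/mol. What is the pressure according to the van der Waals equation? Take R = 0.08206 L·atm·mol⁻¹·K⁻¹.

P = nRT/(V − nb) − a n²/V²
nRT/(V − nb) = (4.49)(0.08206)(686)/(5.176 − 4.49×0.04232) = 252.76/4.9860 = 50.694 atm
a n²/V² = (3.547)(4.49)²/(5.176)² = 2.6691 atm
P = 50.694 − 2.6691 = 48.02 atm

P ≈ 48.02 atm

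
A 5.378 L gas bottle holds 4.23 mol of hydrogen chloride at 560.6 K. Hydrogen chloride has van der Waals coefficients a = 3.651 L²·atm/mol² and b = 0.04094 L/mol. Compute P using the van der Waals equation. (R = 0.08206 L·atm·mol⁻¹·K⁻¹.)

P = nRT/(V − nb) − a n²/V²
nRT/(V − nb) = (4.23)(0.08206)(560.6)/(5.378 − 4.23×0.04094) = 194.59/5.2048 = 37.387 atm
a n²/V² = (3.651)(4.23)²/(5.378)² = 2.2587 atm
P = 37.387 − 2.2587 = 35.13 atm

P ≈ 35.13 atm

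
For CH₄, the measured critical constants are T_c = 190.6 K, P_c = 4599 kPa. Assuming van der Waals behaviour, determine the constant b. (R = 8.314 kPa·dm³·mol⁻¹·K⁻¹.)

From T_c = 8a/(27Rb) and P_c = a/(27b²): b = R T_c/(8 P_c).
b = (8.314)(190.6)/(8×4599) = 1584.6/36792 = 0.04307 dm³/mol

b ≈ 0.04307 dm³/mol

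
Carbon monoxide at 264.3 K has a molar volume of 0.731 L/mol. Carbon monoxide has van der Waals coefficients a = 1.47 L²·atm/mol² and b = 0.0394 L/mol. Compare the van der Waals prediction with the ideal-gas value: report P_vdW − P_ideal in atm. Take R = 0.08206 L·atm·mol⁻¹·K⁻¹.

ΔP ≈ -1.061 atm

Ideal: P_ideal = RT/V_m = (0.08206)(264.3)/0.731 = 29.6696 atm
vdW: P = RT/(V_m − b) − a/V_m² = 21.6885/0.691600 − 1.47/0.534361 = 31.3599 − 2.75095 = 28.6090 atm
ΔP = 28.6090 − 29.6696 = -1.061 atm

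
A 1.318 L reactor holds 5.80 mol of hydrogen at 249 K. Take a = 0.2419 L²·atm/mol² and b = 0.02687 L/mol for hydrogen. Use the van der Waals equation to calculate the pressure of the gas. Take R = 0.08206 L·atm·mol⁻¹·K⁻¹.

P = nRT/(V − nb) − a n²/V²
nRT/(V − nb) = (5.80)(0.08206)(249)/(1.318 − 5.80×0.02687) = 118.51/1.1622 = 101.97 atm
a n²/V² = (0.2419)(5.80)²/(1.318)² = 4.6845 atm
P = 101.97 − 4.6845 = 97.29 atm

P ≈ 97.29 atm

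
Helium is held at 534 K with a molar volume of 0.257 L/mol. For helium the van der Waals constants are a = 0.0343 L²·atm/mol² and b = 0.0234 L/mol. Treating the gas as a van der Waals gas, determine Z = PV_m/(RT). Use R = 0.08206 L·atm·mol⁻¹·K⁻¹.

P = RT/(V_m − b) − a/V_m² = (0.08206)(534)/(0.257 − 0.0234) − 0.0343/(0.257)²
  = 43.820/0.23360 − 0.51931 = 187.59 − 0.51931 = 187.07 atm
Z = PV_m/(RT) = (187.07)(0.257)/((0.08206)(534)) = 48.077/43.820 = 1.097

Z ≈ 1.097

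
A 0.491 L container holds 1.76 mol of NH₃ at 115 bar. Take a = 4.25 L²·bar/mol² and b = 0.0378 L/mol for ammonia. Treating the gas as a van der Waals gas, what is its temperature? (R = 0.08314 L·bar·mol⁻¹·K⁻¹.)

T = (P + a n²/V²)(V − nb)/(nR)
P + a n²/V² = 115 + (4.25)(1.76)²/(0.491)² = 169.61 bar
V − nb = 0.491 − (1.76)(0.0378) = 0.42447 L
T = (169.61)(0.42447)/((1.76)(0.08314)) = 492.0 K

T ≈ 492.0 K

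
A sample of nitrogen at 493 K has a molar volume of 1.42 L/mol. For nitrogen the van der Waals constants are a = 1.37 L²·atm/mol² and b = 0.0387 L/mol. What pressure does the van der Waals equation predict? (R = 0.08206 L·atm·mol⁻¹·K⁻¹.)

P ≈ 28.61 atm

P = RT/(V_m − b) − a/V_m²
RT/(V_m − b) = (0.08206)(493)/(1.42 − 0.0387) = 40.456/1.3813 = 29.288 atm
a/V_m² = 1.37/(1.42)² = 0.67943 atm
P = 29.288 − 0.67943 = 28.61 atm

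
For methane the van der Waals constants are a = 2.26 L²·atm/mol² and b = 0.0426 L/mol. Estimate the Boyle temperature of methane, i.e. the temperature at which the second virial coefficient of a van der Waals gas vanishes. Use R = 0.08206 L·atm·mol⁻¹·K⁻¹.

T_B ≈ 646.5 K

For a van der Waals gas the second virial coefficient B₂ = b − a/(RT) vanishes at T_B = a/(Rb).
T_B = 2.26/(0.08206×0.0426) = 2.26/0.0034958 = 646.5 K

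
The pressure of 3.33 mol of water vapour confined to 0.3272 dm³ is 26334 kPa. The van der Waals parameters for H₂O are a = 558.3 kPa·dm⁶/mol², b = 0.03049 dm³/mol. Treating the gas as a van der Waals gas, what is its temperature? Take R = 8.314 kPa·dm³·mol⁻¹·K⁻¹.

T ≈ 686.0 K

T = (P + a n²/V²)(V − nb)/(nR)
P + a n²/V² = 26334 + (558.3)(3.33)²/(0.3272)² = 84161 kPa
V − nb = 0.3272 − (3.33)(0.03049) = 0.22567 dm³
T = (84161)(0.22567)/((3.33)(8.314)) = 686.0 K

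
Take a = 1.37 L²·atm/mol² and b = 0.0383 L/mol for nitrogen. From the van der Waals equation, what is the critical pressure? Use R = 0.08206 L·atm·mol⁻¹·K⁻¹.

P_c ≈ 34.59 atm

For a van der Waals gas, P_c = a/(27b²).
P_c = 1.37/(27×(0.0383)²) = 1.37/0.039606 = 34.59 atm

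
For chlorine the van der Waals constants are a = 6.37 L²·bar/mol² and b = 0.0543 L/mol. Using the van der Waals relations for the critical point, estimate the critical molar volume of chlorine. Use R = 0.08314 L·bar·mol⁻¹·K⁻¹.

V_m,c ≈ 0.1629 L/mol

For a van der Waals gas, V_m,c = 3b.
V_m,c = 3×0.0543 = 0.1629 L/mol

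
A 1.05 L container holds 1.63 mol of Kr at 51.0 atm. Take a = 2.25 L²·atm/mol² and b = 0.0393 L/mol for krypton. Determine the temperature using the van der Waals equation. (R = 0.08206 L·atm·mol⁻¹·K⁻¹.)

T = (P + a n²/V²)(V − nb)/(nR)
P + a n²/V² = 51.0 + (2.25)(1.63)²/(1.05)² = 56.422 atm
V − nb = 1.05 − (1.63)(0.0393) = 0.98594 L
T = (56.422)(0.98594)/((1.63)(0.08206)) = 415.9 K

T ≈ 415.9 K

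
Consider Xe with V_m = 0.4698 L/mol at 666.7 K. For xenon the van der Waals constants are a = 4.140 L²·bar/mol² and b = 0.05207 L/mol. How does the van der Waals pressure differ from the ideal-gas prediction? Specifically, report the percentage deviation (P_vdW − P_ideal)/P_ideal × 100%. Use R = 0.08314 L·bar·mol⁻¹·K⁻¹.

Ideal: P_ideal = RT/V_m = (0.08314)(666.7)/0.4698 = 117.985 bar
vdW: P = RT/(V_m − b) − a/V_m² = 55.4294/0.417730 − 4.140/0.220712 = 132.692 − 18.7575 = 113.935 bar
% deviation = (113.935 − 117.985)/117.985 × 100% = -3.43%

-3.43 %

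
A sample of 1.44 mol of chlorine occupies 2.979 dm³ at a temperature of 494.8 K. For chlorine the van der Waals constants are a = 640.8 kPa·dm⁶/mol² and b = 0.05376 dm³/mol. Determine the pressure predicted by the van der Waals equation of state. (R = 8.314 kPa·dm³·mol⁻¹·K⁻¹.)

P = nRT/(V − nb) − a n²/V²
nRT/(V − nb) = (1.44)(8.314)(494.8)/(2.979 − 1.44×0.05376) = 5923.8/2.9016 = 2041.6 kPa
a n²/V² = (640.8)(1.44)²/(2.979)² = 149.73 kPa
P = 2041.6 − 149.73 = 1892 kPa

P ≈ 1892 kPa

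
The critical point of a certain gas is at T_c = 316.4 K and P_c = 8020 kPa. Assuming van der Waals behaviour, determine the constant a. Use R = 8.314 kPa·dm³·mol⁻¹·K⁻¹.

a ≈ 364.0 kPa·dm⁶/mol²

From T_c = 8a/(27Rb) and P_c = a/(27b²): a = 27 R² T_c²/(64 P_c).
a = 27×(8.314)²×(316.4)²/(64×8020) = 186834362/513280 = 364.0 kPa·dm⁶/mol²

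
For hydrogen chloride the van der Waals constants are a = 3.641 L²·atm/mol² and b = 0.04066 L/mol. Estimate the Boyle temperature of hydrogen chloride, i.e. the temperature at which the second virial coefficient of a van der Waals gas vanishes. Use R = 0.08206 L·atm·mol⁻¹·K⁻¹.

T_B ≈ 1091 K

For a van der Waals gas the second virial coefficient B₂ = b − a/(RT) vanishes at T_B = a/(Rb).
T_B = 3.641/(0.08206×0.04066) = 3.641/0.0033366 = 1091 K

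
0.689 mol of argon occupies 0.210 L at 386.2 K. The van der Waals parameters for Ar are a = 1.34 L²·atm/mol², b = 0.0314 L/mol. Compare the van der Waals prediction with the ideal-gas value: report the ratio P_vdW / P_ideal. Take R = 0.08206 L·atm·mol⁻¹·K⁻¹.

P_vdW / P_ideal ≈ 0.9761

Ideal: P_ideal = nRT/V = (0.689)(0.08206)(386.2)/0.210 = 103.979 atm
vdW: P = nRT/(V − nb) − a n²/V² = 21.8355/0.188365 − 0.636126/0.0441000 = 115.921 − 14.4246 = 101.496 atm
Ratio = 101.496/103.979 = 0.9761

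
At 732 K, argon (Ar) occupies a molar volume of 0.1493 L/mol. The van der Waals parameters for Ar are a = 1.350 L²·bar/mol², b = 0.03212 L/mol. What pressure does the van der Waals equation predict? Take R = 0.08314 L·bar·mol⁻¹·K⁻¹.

P = RT/(V_m − b) − a/V_m²
RT/(V_m − b) = (0.08314)(732)/(0.1493 − 0.03212) = 60.858/0.11718 = 519.35 bar
a/V_m² = 1.350/(0.1493)² = 60.564 bar
P = 519.35 − 60.564 = 458.8 bar

P ≈ 458.8 bar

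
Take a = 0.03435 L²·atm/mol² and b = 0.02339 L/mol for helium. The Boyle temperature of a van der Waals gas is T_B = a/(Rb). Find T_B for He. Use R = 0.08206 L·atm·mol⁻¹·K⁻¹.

T_B ≈ 17.90 K

For a van der Waals gas the second virial coefficient B₂ = b − a/(RT) vanishes at T_B = a/(Rb).
T_B = 0.03435/(0.08206×0.02339) = 0.03435/0.0019194 = 17.90 K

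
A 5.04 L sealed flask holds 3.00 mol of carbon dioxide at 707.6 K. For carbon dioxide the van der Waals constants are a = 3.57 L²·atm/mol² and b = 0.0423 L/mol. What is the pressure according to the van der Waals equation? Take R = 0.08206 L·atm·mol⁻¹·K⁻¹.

P ≈ 34.19 atm

P = nRT/(V − nb) − a n²/V²
nRT/(V − nb) = (3.00)(0.08206)(707.6)/(5.04 − 3.00×0.0423) = 174.20/4.9131 = 35.456 atm
a n²/V² = (3.57)(3.00)²/(5.04)² = 1.2649 atm
P = 35.456 − 1.2649 = 34.19 atm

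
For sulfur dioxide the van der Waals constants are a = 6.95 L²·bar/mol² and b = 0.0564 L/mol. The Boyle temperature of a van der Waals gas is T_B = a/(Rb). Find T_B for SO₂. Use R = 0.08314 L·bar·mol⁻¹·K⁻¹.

For a van der Waals gas the second virial coefficient B₂ = b − a/(RT) vanishes at T_B = a/(Rb).
T_B = 6.95/(0.08314×0.0564) = 6.95/0.0046891 = 1482 K

T_B ≈ 1482 K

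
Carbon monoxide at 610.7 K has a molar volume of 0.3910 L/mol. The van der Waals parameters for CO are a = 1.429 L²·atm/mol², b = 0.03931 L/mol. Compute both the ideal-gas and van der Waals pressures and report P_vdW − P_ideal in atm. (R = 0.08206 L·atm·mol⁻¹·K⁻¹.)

Ideal: P_ideal = RT/V_m = (0.08206)(610.7)/0.3910 = 128.169 atm
vdW: P = RT/(V_m − b) − a/V_m² = 50.1140/0.351690 − 1.429/0.152881 = 142.495 − 9.34714 = 133.148 atm
ΔP = 133.148 − 128.169 = 4.98 atm

ΔP ≈ 4.98 atm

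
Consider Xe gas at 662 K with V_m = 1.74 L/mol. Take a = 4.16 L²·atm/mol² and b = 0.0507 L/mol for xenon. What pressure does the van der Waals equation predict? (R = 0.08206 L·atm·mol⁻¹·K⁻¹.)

P = RT/(V_m − b) − a/V_m²
RT/(V_m − b) = (0.08206)(662)/(1.74 − 0.0507) = 54.324/1.6893 = 32.158 atm
a/V_m² = 4.16/(1.74)² = 1.3740 atm
P = 32.158 − 1.3740 = 30.78 atm

P ≈ 30.78 atm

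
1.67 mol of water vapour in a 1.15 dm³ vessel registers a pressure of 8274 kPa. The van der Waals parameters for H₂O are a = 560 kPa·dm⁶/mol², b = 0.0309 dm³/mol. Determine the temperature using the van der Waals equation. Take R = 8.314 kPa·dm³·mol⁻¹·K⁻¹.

T ≈ 748.0 K

T = (P + a n²/V²)(V − nb)/(nR)
P + a n²/V² = 8274 + (560)(1.67)²/(1.15)² = 9454.9 kPa
V − nb = 1.15 − (1.67)(0.0309) = 1.0984 dm³
T = (9454.9)(1.0984)/((1.67)(8.314)) = 748.0 K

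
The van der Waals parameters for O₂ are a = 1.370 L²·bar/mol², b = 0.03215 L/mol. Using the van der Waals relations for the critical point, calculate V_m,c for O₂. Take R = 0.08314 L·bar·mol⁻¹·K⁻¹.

V_m,c ≈ 0.09645 L/mol

For a van der Waals gas, V_m,c = 3b.
V_m,c = 3×0.03215 = 0.09645 L/mol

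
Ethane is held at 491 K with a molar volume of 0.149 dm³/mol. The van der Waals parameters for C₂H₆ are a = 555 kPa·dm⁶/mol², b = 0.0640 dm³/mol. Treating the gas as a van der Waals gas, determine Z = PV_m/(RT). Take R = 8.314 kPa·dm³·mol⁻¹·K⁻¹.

Z ≈ 0.8405

P = RT/(V_m − b) − a/V_m² = (8.314)(491)/(0.149 − 0.0640) − 555/(0.149)²
  = 4082.2/0.085000 − 24999 = 48026 − 24999 = 23027 kPa
Z = PV_m/(RT) = (23027)(0.149)/((8.314)(491)) = 3431.0/4082.2 = 0.8405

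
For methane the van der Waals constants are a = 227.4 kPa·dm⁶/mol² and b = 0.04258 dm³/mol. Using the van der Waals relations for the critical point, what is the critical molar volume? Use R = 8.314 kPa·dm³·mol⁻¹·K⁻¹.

For a van der Waals gas, V_m,c = 3b.
V_m,c = 3×0.04258 = 0.1277 dm³/mol

V_m,c ≈ 0.1277 dm³/mol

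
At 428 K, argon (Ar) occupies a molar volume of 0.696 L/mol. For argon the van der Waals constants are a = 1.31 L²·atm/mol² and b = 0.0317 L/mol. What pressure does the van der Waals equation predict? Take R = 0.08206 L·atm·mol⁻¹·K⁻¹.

P = RT/(V_m − b) − a/V_m²
RT/(V_m − b) = (0.08206)(428)/(0.696 − 0.0317) = 35.122/0.66430 = 52.871 atm
a/V_m² = 1.31/(0.696)² = 2.7043 atm
P = 52.871 − 2.7043 = 50.17 atm

P ≈ 50.17 atm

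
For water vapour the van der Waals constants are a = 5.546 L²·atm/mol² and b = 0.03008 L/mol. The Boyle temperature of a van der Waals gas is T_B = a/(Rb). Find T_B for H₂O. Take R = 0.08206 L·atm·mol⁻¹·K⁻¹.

T_B ≈ 2247 K

For a van der Waals gas the second virial coefficient B₂ = b − a/(RT) vanishes at T_B = a/(Rb).
T_B = 5.546/(0.08206×0.03008) = 5.546/0.0024684 = 2247 K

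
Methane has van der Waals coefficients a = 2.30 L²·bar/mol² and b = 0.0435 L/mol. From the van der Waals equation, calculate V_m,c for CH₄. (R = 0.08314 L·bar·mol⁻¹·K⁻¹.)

V_m,c ≈ 0.1305 L/mol

For a van der Waals gas, V_m,c = 3b.
V_m,c = 3×0.0435 = 0.1305 L/mol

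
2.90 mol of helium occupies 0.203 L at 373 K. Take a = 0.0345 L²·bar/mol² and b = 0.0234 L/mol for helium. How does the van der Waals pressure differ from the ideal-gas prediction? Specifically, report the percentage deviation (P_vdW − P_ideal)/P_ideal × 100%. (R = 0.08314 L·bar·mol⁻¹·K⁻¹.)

48.63 %

Ideal: P_ideal = nRT/V = (2.90)(0.08314)(373)/0.203 = 443.017 bar
vdW: P = nRT/(V − nb) − a n²/V² = 89.9325/0.135140 − 0.290145/0.0412090 = 665.477 − 7.04082 = 658.436 bar
% deviation = (658.436 − 443.017)/443.017 × 100% = 48.63%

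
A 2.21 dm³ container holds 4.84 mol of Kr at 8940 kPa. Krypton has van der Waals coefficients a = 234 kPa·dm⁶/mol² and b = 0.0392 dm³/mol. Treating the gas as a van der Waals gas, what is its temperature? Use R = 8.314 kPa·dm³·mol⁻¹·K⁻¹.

T = (P + a n²/V²)(V − nb)/(nR)
P + a n²/V² = 8940 + (234)(4.84)²/(2.21)² = 10062 kPa
V − nb = 2.21 − (4.84)(0.0392) = 2.0203 dm³
T = (10062)(2.0203)/((4.84)(8.314)) = 505.2 K

T ≈ 505.2 K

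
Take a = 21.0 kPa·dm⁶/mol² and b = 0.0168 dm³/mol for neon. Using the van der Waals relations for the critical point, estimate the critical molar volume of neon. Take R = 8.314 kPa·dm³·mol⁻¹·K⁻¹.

For a van der Waals gas, V_m,c = 3b.
V_m,c = 3×0.0168 = 0.05040 dm³/mol

V_m,c ≈ 0.05040 dm³/mol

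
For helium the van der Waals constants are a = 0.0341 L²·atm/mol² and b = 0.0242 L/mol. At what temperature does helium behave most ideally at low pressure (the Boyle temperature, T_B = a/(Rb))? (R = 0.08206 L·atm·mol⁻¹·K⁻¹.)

For a van der Waals gas the second virial coefficient B₂ = b − a/(RT) vanishes at T_B = a/(Rb).
T_B = 0.0341/(0.08206×0.0242) = 0.0341/0.0019859 = 17.17 K

T_B ≈ 17.17 K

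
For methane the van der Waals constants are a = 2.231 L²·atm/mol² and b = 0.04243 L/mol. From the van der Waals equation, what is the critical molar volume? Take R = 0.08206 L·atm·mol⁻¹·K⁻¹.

For a van der Waals gas, V_m,c = 3b.
V_m,c = 3×0.04243 = 0.1273 L/mol

V_m,c ≈ 0.1273 L/mol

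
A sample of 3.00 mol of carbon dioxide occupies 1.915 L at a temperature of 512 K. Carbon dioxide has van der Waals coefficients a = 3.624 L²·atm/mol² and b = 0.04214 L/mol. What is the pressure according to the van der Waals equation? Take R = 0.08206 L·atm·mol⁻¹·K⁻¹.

P = nRT/(V − nb) − a n²/V²
nRT/(V − nb) = (3.00)(0.08206)(512)/(1.915 − 3.00×0.04214) = 126.04/1.7886 = 70.469 atm
a n²/V² = (3.624)(3.00)²/(1.915)² = 8.8939 atm
P = 70.469 − 8.8939 = 61.58 atm

P ≈ 61.58 atm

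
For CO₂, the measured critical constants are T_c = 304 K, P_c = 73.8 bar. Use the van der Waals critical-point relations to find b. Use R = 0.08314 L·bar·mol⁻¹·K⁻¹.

From T_c = 8a/(27Rb) and P_c = a/(27b²): b = R T_c/(8 P_c).
b = (0.08314)(304)/(8×73.8) = 25.275/590.40 = 0.04281 L/mol

b ≈ 0.04281 L/mol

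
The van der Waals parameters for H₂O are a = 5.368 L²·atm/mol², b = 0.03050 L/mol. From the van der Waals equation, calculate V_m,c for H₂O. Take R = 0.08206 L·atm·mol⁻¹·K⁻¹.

V_m,c ≈ 0.09150 L/mol

For a van der Waals gas, V_m,c = 3b.
V_m,c = 3×0.03050 = 0.09150 L/mol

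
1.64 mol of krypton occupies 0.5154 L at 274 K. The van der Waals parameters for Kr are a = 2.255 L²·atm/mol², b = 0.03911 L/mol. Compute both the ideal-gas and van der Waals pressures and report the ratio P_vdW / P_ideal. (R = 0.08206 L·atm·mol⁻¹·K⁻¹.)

Ideal: P_ideal = nRT/V = (1.64)(0.08206)(274)/0.5154 = 71.5454 atm
vdW: P = nRT/(V − nb) − a n²/V² = 36.8745/0.451260 − 6.06505/0.265637 = 81.7145 − 22.8321 = 58.8824 atm
Ratio = 58.8824/71.5454 = 0.8230

P_vdW / P_ideal ≈ 0.8230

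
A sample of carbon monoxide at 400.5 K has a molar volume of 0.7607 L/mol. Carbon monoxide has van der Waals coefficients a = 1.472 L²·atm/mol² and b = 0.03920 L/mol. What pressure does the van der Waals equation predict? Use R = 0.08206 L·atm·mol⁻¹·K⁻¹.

P ≈ 43.01 atm

P = RT/(V_m − b) − a/V_m²
RT/(V_m − b) = (0.08206)(400.5)/(0.7607 − 0.03920) = 32.865/0.72150 = 45.551 atm
a/V_m² = 1.472/(0.7607)² = 2.5438 atm
P = 45.551 − 2.5438 = 43.01 atm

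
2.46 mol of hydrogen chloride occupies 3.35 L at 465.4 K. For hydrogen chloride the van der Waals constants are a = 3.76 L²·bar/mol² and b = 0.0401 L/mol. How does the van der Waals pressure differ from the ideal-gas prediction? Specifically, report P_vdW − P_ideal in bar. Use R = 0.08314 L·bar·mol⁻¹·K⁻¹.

ΔP ≈ -1.165 bar

Ideal: P_ideal = nRT/V = (2.46)(0.08314)(465.4)/3.35 = 28.4136 bar
vdW: P = nRT/(V − nb) − a n²/V² = 95.1857/3.25135 − 22.7540/11.2225 = 29.2757 − 2.02753 = 27.2482 bar
ΔP = 27.2482 − 28.4136 = -1.165 bar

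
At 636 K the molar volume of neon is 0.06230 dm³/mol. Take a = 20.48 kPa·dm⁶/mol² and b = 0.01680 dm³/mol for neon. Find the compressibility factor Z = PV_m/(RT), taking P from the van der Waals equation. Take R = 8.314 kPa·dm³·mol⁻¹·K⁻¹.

P = RT/(V_m − b) − a/V_m² = (8.314)(636)/(0.06230 − 0.01680) − 20.48/(0.06230)²
  = 5287.7/0.045500 − 5276.6 = 116213 − 5276.6 = 110936 kPa
Z = PV_m/(RT) = (110936)(0.06230)/((8.314)(636)) = 6911.3/5287.7 = 1.307

Z ≈ 1.307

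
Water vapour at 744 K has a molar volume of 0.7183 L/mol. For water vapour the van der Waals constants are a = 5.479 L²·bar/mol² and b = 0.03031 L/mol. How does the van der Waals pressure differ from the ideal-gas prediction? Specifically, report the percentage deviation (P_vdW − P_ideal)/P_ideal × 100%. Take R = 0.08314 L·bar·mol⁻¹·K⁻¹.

-7.93 %

Ideal: P_ideal = RT/V_m = (0.08314)(744)/0.7183 = 86.1147 bar
vdW: P = RT/(V_m − b) − a/V_m² = 61.8562/0.687990 − 5.479/0.515955 = 89.9086 − 10.6191 = 79.2895 bar
% deviation = (79.2895 − 86.1147)/86.1147 × 100% = -7.93%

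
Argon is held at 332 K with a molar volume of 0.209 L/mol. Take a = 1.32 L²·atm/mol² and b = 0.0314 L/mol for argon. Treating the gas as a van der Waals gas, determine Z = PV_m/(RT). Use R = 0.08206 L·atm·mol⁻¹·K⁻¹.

P = RT/(V_m − b) − a/V_m² = (0.08206)(332)/(0.209 − 0.0314) − 1.32/(0.209)²
  = 27.244/0.17760 − 30.219 = 153.40 − 30.219 = 123.18 atm
Z = PV_m/(RT) = (123.18)(0.209)/((0.08206)(332)) = 25.745/27.244 = 0.9450

Z ≈ 0.9450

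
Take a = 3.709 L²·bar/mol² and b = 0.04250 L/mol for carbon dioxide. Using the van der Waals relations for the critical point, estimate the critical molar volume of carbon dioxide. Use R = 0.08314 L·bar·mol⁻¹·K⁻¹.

V_m,c ≈ 0.1275 L/mol

For a van der Waals gas, V_m,c = 3b.
V_m,c = 3×0.04250 = 0.1275 L/mol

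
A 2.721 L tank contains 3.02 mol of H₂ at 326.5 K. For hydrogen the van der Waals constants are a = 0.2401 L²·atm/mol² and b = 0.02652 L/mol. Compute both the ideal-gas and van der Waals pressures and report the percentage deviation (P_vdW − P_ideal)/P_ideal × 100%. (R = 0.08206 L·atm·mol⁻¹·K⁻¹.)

Ideal: P_ideal = nRT/V = (3.02)(0.08206)(326.5)/2.721 = 29.7367 atm
vdW: P = nRT/(V − nb) − a n²/V² = 80.9136/2.64091 − 2.18981/7.40384 = 30.6385 − 0.295767 = 30.3427 atm
% deviation = (30.3427 − 29.7367)/29.7367 × 100% = 2.04%

2.04 %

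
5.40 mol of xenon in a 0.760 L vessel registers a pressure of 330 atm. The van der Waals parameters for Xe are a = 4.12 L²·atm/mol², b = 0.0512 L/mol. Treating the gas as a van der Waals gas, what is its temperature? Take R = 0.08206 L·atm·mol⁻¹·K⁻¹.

T ≈ 587.0 K

T = (P + a n²/V²)(V − nb)/(nR)
P + a n²/V² = 330 + (4.12)(5.40)²/(0.760)² = 538.00 atm
V − nb = 0.760 − (5.40)(0.0512) = 0.48352 L
T = (538.00)(0.48352)/((5.40)(0.08206)) = 587.0 K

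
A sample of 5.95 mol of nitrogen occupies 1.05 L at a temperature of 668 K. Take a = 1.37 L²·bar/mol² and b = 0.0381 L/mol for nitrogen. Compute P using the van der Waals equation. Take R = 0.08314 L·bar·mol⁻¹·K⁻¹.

P = nRT/(V − nb) − a n²/V²
nRT/(V − nb) = (5.95)(0.08314)(668)/(1.05 − 5.95×0.0381) = 330.45/0.82331 = 401.37 bar
a n²/V² = (1.37)(5.95)²/(1.05)² = 43.992 bar
P = 401.37 − 43.992 = 357.4 bar

P ≈ 357.4 bar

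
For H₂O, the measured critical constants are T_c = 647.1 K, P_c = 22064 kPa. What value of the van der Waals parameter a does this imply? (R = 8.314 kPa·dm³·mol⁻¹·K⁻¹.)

From T_c = 8a/(27Rb) and P_c = a/(27b²): a = 27 R² T_c²/(64 P_c).
a = 27×(8.314)²×(647.1)²/(64×22064) = 781495720/1412096 = 553.4 kPa·dm⁶/mol²

a ≈ 553.4 kPa·dm⁶/mol²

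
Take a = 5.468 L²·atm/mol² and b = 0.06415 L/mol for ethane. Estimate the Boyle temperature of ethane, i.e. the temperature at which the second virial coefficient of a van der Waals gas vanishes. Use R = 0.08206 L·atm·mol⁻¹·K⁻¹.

For a van der Waals gas the second virial coefficient B₂ = b − a/(RT) vanishes at T_B = a/(Rb).
T_B = 5.468/(0.08206×0.06415) = 5.468/0.0052641 = 1039 K

T_B ≈ 1039 K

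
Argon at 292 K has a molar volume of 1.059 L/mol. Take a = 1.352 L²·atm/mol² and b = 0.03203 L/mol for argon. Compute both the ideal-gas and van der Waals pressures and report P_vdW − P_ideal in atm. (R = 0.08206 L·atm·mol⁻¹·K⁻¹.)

ΔP ≈ -0.500 atm

Ideal: P_ideal = RT/V_m = (0.08206)(292)/1.059 = 22.6266 atm
vdW: P = RT/(V_m − b) − a/V_m² = 23.9615/1.02697 − 1.352/1.12148 = 23.3322 − 1.20555 = 22.1267 atm
ΔP = 22.1267 − 22.6266 = -0.500 atm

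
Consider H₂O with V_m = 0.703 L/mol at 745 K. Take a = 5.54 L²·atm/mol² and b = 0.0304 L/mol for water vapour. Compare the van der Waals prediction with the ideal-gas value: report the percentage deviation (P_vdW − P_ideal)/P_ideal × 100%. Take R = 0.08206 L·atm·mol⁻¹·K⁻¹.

-8.37 %

Ideal: P_ideal = RT/V_m = (0.08206)(745)/0.703 = 86.9626 atm
vdW: P = RT/(V_m − b) − a/V_m² = 61.1347/0.672600 − 5.54/0.494209 = 90.8931 − 11.2098 = 79.6833 atm
% deviation = (79.6833 − 86.9626)/86.9626 × 100% = -8.37%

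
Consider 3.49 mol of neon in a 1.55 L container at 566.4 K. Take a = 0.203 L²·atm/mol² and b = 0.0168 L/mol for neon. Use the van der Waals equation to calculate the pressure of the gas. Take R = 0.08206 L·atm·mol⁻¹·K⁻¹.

P = nRT/(V − nb) − a n²/V²
nRT/(V − nb) = (3.49)(0.08206)(566.4)/(1.55 − 3.49×0.0168) = 162.21/1.4914 = 108.76 atm
a n²/V² = (0.203)(3.49)²/(1.55)² = 1.0292 atm
P = 108.76 − 1.0292 = 107.7 atm

P ≈ 107.7 atm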